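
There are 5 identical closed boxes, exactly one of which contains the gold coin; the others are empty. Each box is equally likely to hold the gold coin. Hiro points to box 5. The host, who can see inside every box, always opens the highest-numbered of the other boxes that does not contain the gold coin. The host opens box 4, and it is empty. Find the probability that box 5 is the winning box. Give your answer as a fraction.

Apply Bayes' rule, conditioning on where the gold coin actually is.
If it is in any of boxes 1, 2, 3, and 5 (prior 1/5 each): box 4 is the highest-numbered option available, probability 1; weight (1/5)·1 = 1/5 each.
If it is in box 4 (prior 1/5): the host opened box 4, so this case is ruled out; weight (1/5)·0 = 0.
The weights sum to 4/5.
So P(the gold coin in box 5 | the host opened box 4) = (1/5) / (4/5) = 1/4.

1/4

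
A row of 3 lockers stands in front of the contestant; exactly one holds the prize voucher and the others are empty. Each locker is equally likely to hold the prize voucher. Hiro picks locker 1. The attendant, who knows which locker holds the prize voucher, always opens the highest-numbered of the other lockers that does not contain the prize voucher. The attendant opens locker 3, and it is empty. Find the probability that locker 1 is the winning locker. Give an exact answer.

Condition on the true location of the prize voucher.
If it is in either of lockers 1 and 2 (prior 1/3 each): locker 3 is the highest-numbered option available, probability 1; weight (1/3)·1 = 1/3 each.
If it is in locker 3 (prior 1/3): the attendant opened locker 3, so this case is ruled out; weight (1/3)·0 = 0.
The weights sum to 2/3.
So P(the prize voucher in locker 1 | the attendant opened locker 3) = (1/3) / (2/3) = 1/2.

1/2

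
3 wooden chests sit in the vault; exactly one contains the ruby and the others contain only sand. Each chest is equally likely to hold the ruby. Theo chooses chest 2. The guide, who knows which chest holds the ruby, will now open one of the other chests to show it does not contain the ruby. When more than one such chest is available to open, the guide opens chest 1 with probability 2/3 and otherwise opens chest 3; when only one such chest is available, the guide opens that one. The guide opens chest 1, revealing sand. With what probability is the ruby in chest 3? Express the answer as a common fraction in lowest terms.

Apply Bayes' rule, conditioning on where the ruby actually is.
If it is in chest 1 (prior 1/3): the guide opened chest 1, so this case is ruled out; weight (1/3)·0 = 0.
If it is in chest 2 (prior 1/3): chest 1 is available, opened with probability 2/3; weight (1/3)·(2/3) = 2/9.
If it is in chest 3 (prior 1/3): only chest 1 is available, probability 1; weight (1/3)·1 = 1/3.
The weights sum to 5/9.
So P(the ruby in chest 3 | the guide opened chest 1) = (1/3) / (5/9) = 3/5.

3/5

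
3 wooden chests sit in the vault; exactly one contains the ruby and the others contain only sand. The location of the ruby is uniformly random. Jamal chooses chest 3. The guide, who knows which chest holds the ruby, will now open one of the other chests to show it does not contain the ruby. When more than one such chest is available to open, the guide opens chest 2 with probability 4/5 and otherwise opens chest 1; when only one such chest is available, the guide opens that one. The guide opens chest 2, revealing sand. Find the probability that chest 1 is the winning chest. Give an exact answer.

5/9

Consider each possible location of the ruby in turn.
If it is in chest 1 (prior 1/3): only chest 2 is available, probability 1; weight (1/3)·1 = 1/3.
If it is in chest 2 (prior 1/3): the guide opened chest 2, so this case is ruled out; weight (1/3)·0 = 0.
If it is in chest 3 (prior 1/3): chest 2 is available, opened with probability 4/5; weight (1/3)·(4/5) = 4/15.
The weights sum to 3/5.
So P(the ruby in chest 1 | the guide opened chest 2) = (1/3) / (3/5) = 5/9.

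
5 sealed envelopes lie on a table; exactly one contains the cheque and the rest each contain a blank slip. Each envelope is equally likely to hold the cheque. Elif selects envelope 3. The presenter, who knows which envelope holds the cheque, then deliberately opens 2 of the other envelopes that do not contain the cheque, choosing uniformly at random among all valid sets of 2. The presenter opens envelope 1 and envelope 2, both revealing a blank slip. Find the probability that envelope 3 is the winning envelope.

1/5

Condition on the true location of the cheque.
If it is in either of envelopes 1 and 2 (prior 1/5 each): that envelope was opened and seen not to hold the prize — ruled out; weight (1/5)·0 = 0 each.
If it is in envelope 3 (prior 1/5): the presenter has 6 equally likely choices, so probability 1/6; weight (1/5)·(1/6) = 1/30.
If it is in either of envelopes 4 and 5 (prior 1/5 each): the presenter has 3 equally likely choices, so probability 1/3; weight (1/5)·(1/3) = 1/15 each.
The weights sum to 1/6.
So P(the cheque in envelope 3 | the presenter opened envelope 1 and envelope 2) = (1/30) / (1/6) = 1/5.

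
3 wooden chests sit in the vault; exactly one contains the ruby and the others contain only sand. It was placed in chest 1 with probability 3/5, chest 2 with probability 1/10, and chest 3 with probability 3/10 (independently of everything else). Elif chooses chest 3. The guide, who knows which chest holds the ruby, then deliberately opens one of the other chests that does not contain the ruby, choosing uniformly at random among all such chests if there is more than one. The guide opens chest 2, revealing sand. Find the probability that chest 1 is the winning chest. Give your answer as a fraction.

Condition on the true location of the ruby.
If it is in chest 1 (prior 3/5): the guide has no choice, probability 1; weight (3/5)·1 = 3/5.
If it is in chest 2 (prior 1/10): the guide opened chest 2, so this case is ruled out; weight (1/10)·0 = 0.
If it is in chest 3 (prior 3/10): the guide has 2 equally likely choices, so probability 1/2; weight (3/10)·(1/2) = 3/20.
The weights sum to 3/4.
So P(the ruby in chest 1 | the guide opened chest 2) = (3/5) / (3/4) = 4/5.

4/5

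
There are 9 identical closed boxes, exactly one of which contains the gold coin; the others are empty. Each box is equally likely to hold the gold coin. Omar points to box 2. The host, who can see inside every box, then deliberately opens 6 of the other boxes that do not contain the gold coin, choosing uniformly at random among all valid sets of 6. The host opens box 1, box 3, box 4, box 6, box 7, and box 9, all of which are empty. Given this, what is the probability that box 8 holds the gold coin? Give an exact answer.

4/9

Consider each possible location of the gold coin in turn.
If it is in any of boxes 1, 3, 4, 6, 7, and 9 (prior 1/9 each): that box was opened and seen not to hold the prize — ruled out; weight (1/9)·0 = 0 each.
If it is in box 2 (prior 1/9): the host has 28 equally likely choices, so probability 1/28; weight (1/9)·(1/28) = 1/252.
If it is in either of boxes 5 and 8 (prior 1/9 each): the host has 7 equally likely choices, so probability 1/7; weight (1/9)·(1/7) = 1/63 each.
The weights sum to 1/28.
So P(the gold coin in box 8 | the host opened box 1, box 3, box 4, box 6, box 7, and box 9) = (1/63) / (1/28) = 4/9.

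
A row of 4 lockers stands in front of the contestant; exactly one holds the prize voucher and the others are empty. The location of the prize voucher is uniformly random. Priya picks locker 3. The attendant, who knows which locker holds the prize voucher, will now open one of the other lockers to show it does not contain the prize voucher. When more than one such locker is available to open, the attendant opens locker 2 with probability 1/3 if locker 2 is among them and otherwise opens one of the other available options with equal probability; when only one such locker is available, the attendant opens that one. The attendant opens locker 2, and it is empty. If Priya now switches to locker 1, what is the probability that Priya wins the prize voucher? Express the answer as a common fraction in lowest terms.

1/3

Consider each possible location of the prize voucher in turn.
If it is in any of lockers 1, 3, and 4 (prior 1/4 each): locker 2 is available, opened with probability 1/3; weight (1/4)·(1/3) = 1/12 each.
If it is in locker 2 (prior 1/4): the attendant opened locker 2, so this case is ruled out; weight (1/4)·0 = 0.
The weights sum to 1/4.
So P(the prize voucher in locker 1 | the attendant opened locker 2) = (1/12) / (1/4) = 1/3.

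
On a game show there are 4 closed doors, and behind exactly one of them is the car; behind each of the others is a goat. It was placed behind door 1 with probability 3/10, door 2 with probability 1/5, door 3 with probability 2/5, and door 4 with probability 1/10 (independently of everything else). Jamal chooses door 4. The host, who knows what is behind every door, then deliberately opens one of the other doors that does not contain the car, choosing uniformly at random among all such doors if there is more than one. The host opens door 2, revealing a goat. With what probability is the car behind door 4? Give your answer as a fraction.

2/23

Consider each possible location of the car in turn.
If it is behind door 1 (prior 3/10): the host has 2 equally likely choices, so probability 1/2; weight (3/10)·(1/2) = 3/20.
If it is behind door 2 (prior 1/5): the host opened door 2, so this case is ruled out; weight (1/5)·0 = 0.
If it is behind door 3 (prior 2/5): the host has 2 equally likely choices, so probability 1/2; weight (2/5)·(1/2) = 1/5.
If it is behind door 4 (prior 1/10): the host has 3 equally likely choices, so probability 1/3; weight (1/10)·(1/3) = 1/30.
The weights sum to 23/60.
So P(the car behind door 4 | the host opened door 2) = (1/30) / (23/60) = 2/23.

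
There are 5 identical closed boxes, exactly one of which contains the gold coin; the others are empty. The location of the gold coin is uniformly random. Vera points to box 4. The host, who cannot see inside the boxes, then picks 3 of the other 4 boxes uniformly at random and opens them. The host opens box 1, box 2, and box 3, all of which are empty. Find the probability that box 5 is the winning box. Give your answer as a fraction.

1/2

Because the host chose which boxes to open without knowing where the gold coin is, the choice is independent of the prize location. Learning that none of the 3 opened boxes holds the gold coin simply rules out those 3 locations and leaves the remaining 2 boxes still equally likely by symmetry.
So P(the gold coin in box 5) = 1/2.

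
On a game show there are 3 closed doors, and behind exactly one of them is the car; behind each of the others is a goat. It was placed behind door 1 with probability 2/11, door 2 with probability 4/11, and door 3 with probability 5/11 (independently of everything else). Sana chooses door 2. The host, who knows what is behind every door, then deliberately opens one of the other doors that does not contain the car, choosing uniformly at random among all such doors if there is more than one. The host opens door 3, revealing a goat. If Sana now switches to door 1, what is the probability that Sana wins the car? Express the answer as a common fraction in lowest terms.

Condition on the true location of the car.
If it is behind door 1 (prior 2/11): the host has no choice, probability 1; weight (2/11)·1 = 2/11.
If it is behind door 2 (prior 4/11): the host has 2 equally likely choices, so probability 1/2; weight (4/11)·(1/2) = 2/11.
If it is behind door 3 (prior 5/11): the host opened door 3, so this case is ruled out; weight (5/11)·0 = 0.
The weights sum to 4/11.
So P(the car behind door 1 | the host opened door 3) = (2/11) / (4/11) = 1/2.

1/2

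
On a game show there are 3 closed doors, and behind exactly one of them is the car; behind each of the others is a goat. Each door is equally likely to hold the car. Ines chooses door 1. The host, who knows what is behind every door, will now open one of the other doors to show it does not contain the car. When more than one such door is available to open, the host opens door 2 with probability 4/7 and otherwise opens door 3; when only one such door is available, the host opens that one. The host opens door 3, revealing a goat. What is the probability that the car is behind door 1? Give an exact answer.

Consider each possible location of the car in turn.
If it is behind door 1 (prior 1/3): door 2 is available but not opened, probability 3/7; weight (1/3)·(3/7) = 1/7.
If it is behind door 2 (prior 1/3): only door 3 is available, probability 1; weight (1/3)·1 = 1/3.
If it is behind door 3 (prior 1/3): the host opened door 3, so this case is ruled out; weight (1/3)·0 = 0.
The weights sum to 10/21.
So P(the car behind door 1 | the host opened door 3) = (1/7) / (10/21) = 3/10.

3/10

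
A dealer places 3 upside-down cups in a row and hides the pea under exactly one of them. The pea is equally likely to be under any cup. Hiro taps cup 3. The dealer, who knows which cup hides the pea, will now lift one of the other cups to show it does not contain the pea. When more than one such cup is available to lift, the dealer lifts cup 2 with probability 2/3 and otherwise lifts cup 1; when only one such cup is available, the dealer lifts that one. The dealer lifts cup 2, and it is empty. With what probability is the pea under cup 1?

3/5

Condition on the true location of the pea.
If it is under cup 1 (prior 1/3): only cup 2 is available, probability 1; weight (1/3)·1 = 1/3.
If it is under cup 2 (prior 1/3): the dealer opened cup 2, so this case is ruled out; weight (1/3)·0 = 0.
If it is under cup 3 (prior 1/3): cup 2 is available, opened with probability 2/3; weight (1/3)·(2/3) = 2/9.
The weights sum to 5/9.
So P(the pea under cup 1 | the dealer opened cup 2) = (1/3) / (5/9) = 3/5.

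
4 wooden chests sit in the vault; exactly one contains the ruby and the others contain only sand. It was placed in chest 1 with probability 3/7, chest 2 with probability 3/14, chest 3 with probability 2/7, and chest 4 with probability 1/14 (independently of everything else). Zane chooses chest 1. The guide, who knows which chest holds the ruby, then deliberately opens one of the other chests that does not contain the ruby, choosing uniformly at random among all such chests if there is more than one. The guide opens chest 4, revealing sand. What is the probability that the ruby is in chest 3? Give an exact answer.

4/11

Consider each possible location of the ruby in turn.
If it is in chest 1 (prior 3/7): the guide has 3 equally likely choices, so probability 1/3; weight (3/7)·(1/3) = 1/7.
If it is in chest 2 (prior 3/14): the guide has 2 equally likely choices, so probability 1/2; weight (3/14)·(1/2) = 3/28.
If it is in chest 3 (prior 2/7): the guide has 2 equally likely choices, so probability 1/2; weight (2/7)·(1/2) = 1/7.
If it is in chest 4 (prior 1/14): the guide opened chest 4, so this case is ruled out; weight (1/14)·0 = 0.
The weights sum to 11/28.
So P(the ruby in chest 3 | the guide opened chest 4) = (1/7) / (11/28) = 4/11.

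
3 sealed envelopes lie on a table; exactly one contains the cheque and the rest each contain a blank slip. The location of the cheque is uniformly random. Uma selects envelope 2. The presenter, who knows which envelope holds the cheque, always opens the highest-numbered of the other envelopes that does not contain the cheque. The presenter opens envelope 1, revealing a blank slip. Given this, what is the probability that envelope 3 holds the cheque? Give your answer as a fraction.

1

Condition on the true location of the cheque.
If it is in envelope 1 (prior 1/3): the presenter opened envelope 1, so this case is ruled out; weight (1/3)·0 = 0.
If it is in envelope 2 (prior 1/3): the presenter would have opened envelope 3 instead, probability 0; weight (1/3)·0 = 0.
If it is in envelope 3 (prior 1/3): envelope 1 is the highest-numbered option available, probability 1; weight (1/3)·1 = 1/3.
The weights sum to 1/3.
So P(the cheque in envelope 3 | the presenter opened envelope 1) = (1/3) / (1/3) = 1.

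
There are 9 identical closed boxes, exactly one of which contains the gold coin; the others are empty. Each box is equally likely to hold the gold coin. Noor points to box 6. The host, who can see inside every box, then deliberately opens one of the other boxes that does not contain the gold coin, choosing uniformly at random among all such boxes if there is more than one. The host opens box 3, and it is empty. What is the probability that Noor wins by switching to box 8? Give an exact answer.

8/63

Consider each possible location of the gold coin in turn.
If it is in any of boxes 1, 2, 4, 5, 7, 8, and 9 (prior 1/9 each): the host has 7 equally likely choices, so probability 1/7; weight (1/9)·(1/7) = 1/63 each.
If it is in box 3 (prior 1/9): the host opened box 3, so this case is ruled out; weight (1/9)·0 = 0.
If it is in box 6 (prior 1/9): the host has 8 equally likely choices, so probability 1/8; weight (1/9)·(1/8) = 1/72.
The weights sum to 1/8.
So P(the gold coin in box 8 | the host opened box 3) = (1/63) / (1/8) = 8/63.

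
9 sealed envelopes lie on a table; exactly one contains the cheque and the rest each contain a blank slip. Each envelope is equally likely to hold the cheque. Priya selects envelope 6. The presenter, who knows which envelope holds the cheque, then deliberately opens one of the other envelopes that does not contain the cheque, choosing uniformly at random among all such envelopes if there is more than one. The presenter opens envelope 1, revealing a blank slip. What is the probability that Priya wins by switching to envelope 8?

8/63

Condition on the true location of the cheque.
If it is in envelope 1 (prior 1/9): the presenter opened envelope 1, so this case is ruled out; weight (1/9)·0 = 0.
If it is in any of envelopes 2, 3, 4, 5, 7, 8, and 9 (prior 1/9 each): the presenter has 7 equally likely choices, so probability 1/7; weight (1/9)·(1/7) = 1/63 each.
If it is in envelope 6 (prior 1/9): the presenter has 8 equally likely choices, so probability 1/8; weight (1/9)·(1/8) = 1/72.
The weights sum to 1/8.
So P(the cheque in envelope 8 | the presenter opened envelope 1) = (1/63) / (1/8) = 8/63.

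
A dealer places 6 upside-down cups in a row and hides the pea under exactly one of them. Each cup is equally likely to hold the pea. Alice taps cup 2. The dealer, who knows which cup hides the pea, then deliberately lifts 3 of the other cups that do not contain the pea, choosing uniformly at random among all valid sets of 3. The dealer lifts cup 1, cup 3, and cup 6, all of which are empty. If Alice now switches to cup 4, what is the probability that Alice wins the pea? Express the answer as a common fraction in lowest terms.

Condition on the true location of the pea.
If it is under any of cups 1, 3, and 6 (prior 1/6 each): that cup was opened and seen not to hold the prize — ruled out; weight (1/6)·0 = 0 each.
If it is under cup 2 (prior 1/6): the dealer has 10 equally likely choices, so probability 1/10; weight (1/6)·(1/10) = 1/60.
If it is under either of cups 4 and 5 (prior 1/6 each): the dealer has 4 equally likely choices, so probability 1/4; weight (1/6)·(1/4) = 1/24 each.
The weights sum to 1/10.
So P(the pea under cup 4 | the dealer opened cup 1, cup 3, and cup 6) = (1/24) / (1/10) = 5/12.

5/12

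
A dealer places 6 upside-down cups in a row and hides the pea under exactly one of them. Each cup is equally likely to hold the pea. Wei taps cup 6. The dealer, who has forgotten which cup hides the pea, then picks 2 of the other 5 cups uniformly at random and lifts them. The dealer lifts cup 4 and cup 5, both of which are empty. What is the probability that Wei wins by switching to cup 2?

1/4

Apply Bayes' rule, conditioning on where the pea actually is.
If it is under any of cups 1, 2, 3, and 6 (prior 1/6 each): the dealer picks exactly this set with probability 1/10 regardless, and none is the prize; weight (1/6)·(1/10) = 1/60 each.
If it is under either of cups 4 and 5 (prior 1/6 each): that cup was opened and seen not to hold the prize — ruled out; weight (1/6)·0 = 0 each.
The weights sum to 1/15.
So P(the pea under cup 2 | the dealer opened cup 4 and cup 5) = (1/60) / (1/15) = 1/4.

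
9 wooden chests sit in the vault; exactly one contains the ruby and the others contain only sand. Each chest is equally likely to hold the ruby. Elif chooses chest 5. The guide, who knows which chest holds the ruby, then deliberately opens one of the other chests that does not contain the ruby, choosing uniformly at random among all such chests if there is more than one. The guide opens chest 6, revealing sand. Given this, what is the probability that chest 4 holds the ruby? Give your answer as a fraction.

8/63

Consider each possible location of the ruby in turn.
If it is in any of chests 1, 2, 3, 4, 7, 8, and 9 (prior 1/9 each): the guide has 7 equally likely choices, so probability 1/7; weight (1/9)·(1/7) = 1/63 each.
If it is in chest 5 (prior 1/9): the guide has 8 equally likely choices, so probability 1/8; weight (1/9)·(1/8) = 1/72.
If it is in chest 6 (prior 1/9): the guide opened chest 6, so this case is ruled out; weight (1/9)·0 = 0.
The weights sum to 1/8.
So P(the ruby in chest 4 | the guide opened chest 6) = (1/63) / (1/8) = 8/63.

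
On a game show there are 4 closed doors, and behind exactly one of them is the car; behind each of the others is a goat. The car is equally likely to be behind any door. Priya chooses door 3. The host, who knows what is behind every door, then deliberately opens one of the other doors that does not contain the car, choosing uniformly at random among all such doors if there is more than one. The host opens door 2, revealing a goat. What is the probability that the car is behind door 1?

Condition on the true location of the car.
If it is behind either of doors 1 and 4 (prior 1/4 each): the host has 2 equally likely choices, so probability 1/2; weight (1/4)·(1/2) = 1/8 each.
If it is behind door 2 (prior 1/4): the host opened door 2, so this case is ruled out; weight (1/4)·0 = 0.
If it is behind door 3 (prior 1/4): the host has 3 equally likely choices, so probability 1/3; weight (1/4)·(1/3) = 1/12.
The weights sum to 1/3.
So P(the car behind door 1 | the host opened door 2) = (1/8) / (1/3) = 3/8.

3/8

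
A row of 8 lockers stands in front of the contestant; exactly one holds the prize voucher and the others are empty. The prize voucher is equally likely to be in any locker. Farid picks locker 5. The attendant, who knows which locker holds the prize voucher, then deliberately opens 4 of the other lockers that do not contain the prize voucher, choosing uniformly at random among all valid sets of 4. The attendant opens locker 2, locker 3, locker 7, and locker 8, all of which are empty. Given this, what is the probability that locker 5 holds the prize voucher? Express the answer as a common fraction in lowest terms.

Consider each possible location of the prize voucher in turn.
If it is in any of lockers 1, 4, and 6 (prior 1/8 each): the attendant has 15 equally likely choices, so probability 1/15; weight (1/8)·(1/15) = 1/120 each.
If it is in any of lockers 2, 3, 7, and 8 (prior 1/8 each): that locker was opened and seen not to hold the prize — ruled out; weight (1/8)·0 = 0 each.
If it is in locker 5 (prior 1/8): the attendant has 35 equally likely choices, so probability 1/35; weight (1/8)·(1/35) = 1/280.
The weights sum to 1/35.
So P(the prize voucher in locker 5 | the attendant opened locker 2, locker 3, locker 7, and locker 8) = (1/280) / (1/35) = 1/8.

1/8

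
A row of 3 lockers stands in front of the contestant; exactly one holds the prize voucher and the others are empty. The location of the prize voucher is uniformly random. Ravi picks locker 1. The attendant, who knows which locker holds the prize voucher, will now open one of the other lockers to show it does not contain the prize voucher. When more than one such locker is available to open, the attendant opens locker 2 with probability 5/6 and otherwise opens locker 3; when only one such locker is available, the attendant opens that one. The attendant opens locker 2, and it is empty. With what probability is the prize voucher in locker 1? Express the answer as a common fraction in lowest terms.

Consider each possible location of the prize voucher in turn.
If it is in locker 1 (prior 1/3): locker 2 is available, opened with probability 5/6; weight (1/3)·(5/6) = 5/18.
If it is in locker 2 (prior 1/3): the attendant opened locker 2, so this case is ruled out; weight (1/3)·0 = 0.
If it is in locker 3 (prior 1/3): only locker 2 is available, probability 1; weight (1/3)·1 = 1/3.
The weights sum to 11/18.
So P(the prize voucher in locker 1 | the attendant opened locker 2) = (5/18) / (11/18) = 5/11.

5/11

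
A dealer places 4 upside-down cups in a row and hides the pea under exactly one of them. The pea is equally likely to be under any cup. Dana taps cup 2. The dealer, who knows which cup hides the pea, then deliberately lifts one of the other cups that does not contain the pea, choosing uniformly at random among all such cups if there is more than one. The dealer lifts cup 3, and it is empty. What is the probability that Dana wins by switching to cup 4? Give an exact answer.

Apply Bayes' rule, conditioning on where the pea actually is.
If it is under either of cups 1 and 4 (prior 1/4 each): the dealer has 2 equally likely choices, so probability 1/2; weight (1/4)·(1/2) = 1/8 each.
If it is under cup 2 (prior 1/4): the dealer has 3 equally likely choices, so probability 1/3; weight (1/4)·(1/3) = 1/12.
If it is under cup 3 (prior 1/4): the dealer opened cup 3, so this case is ruled out; weight (1/4)·0 = 0.
The weights sum to 1/3.
So P(the pea under cup 4 | the dealer opened cup 3) = (1/8) / (1/3) = 3/8.

3/8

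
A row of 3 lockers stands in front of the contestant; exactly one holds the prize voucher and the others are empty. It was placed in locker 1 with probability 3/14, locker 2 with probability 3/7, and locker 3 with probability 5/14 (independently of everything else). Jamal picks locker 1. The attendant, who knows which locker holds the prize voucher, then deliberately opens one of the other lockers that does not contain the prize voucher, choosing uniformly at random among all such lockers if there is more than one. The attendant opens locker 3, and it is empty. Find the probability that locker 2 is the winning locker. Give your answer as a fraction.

4/5

Apply Bayes' rule, conditioning on where the prize voucher actually is.
If it is in locker 1 (prior 3/14): the attendant has 2 equally likely choices, so probability 1/2; weight (3/14)·(1/2) = 3/28.
If it is in locker 2 (prior 3/7): the attendant has no choice, probability 1; weight (3/7)·1 = 3/7.
If it is in locker 3 (prior 5/14): the attendant opened locker 3, so this case is ruled out; weight (5/14)·0 = 0.
The weights sum to 15/28.
So P(the prize voucher in locker 2 | the attendant opened locker 3) = (3/7) / (15/28) = 4/5.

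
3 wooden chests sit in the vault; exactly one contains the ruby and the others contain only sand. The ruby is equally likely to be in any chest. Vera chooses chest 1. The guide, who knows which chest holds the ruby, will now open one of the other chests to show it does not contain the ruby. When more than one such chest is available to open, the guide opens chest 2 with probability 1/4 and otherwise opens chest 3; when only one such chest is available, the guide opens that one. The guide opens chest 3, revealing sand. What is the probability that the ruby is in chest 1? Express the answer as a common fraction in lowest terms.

3/7

Apply Bayes' rule, conditioning on where the ruby actually is.
If it is in chest 1 (prior 1/3): chest 2 is available but not opened, probability 3/4; weight (1/3)·(3/4) = 1/4.
If it is in chest 2 (prior 1/3): only chest 3 is available, probability 1; weight (1/3)·1 = 1/3.
If it is in chest 3 (prior 1/3): the guide opened chest 3, so this case is ruled out; weight (1/3)·0 = 0.
The weights sum to 7/12.
So P(the ruby in chest 1 | the guide opened chest 3) = (1/4) / (7/12) = 3/7.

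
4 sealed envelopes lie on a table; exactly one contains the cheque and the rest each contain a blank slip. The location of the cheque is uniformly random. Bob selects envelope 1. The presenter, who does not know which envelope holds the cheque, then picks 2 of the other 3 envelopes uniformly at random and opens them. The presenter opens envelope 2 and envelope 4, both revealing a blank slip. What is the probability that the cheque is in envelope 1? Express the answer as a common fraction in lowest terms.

Consider each possible location of the cheque in turn.
If it is in either of envelopes 1 and 3 (prior 1/4 each): the presenter picks exactly this set with probability 1/3 regardless, and none is the prize; weight (1/4)·(1/3) = 1/12 each.
If it is in either of envelopes 2 and 4 (prior 1/4 each): that envelope was opened and seen not to hold the prize — ruled out; weight (1/4)·0 = 0 each.
The weights sum to 1/6.
So P(the cheque in envelope 1 | the presenter opened envelope 2 and envelope 4) = (1/12) / (1/6) = 1/2.

1/2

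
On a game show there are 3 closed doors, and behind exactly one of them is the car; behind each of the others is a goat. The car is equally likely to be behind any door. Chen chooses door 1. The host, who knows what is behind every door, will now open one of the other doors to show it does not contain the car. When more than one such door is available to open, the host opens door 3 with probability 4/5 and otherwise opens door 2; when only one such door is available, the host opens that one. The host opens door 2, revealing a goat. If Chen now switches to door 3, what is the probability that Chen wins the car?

5/6

Condition on the true location of the car.
If it is behind door 1 (prior 1/3): door 3 is available but not opened, probability 1/5; weight (1/3)·(1/5) = 1/15.
If it is behind door 2 (prior 1/3): the host opened door 2, so this case is ruled out; weight (1/3)·0 = 0.
If it is behind door 3 (prior 1/3): only door 2 is available, probability 1; weight (1/3)·1 = 1/3.
The weights sum to 2/5.
So P(the car behind door 3 | the host opened door 2) = (1/3) / (2/5) = 5/6.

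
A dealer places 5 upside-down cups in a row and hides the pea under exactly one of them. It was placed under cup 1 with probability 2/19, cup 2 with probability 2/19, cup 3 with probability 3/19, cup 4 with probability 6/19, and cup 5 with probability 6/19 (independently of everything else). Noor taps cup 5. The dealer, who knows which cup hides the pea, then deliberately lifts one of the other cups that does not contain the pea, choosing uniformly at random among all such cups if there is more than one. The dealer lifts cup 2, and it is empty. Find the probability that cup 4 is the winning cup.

12/31

Apply Bayes' rule, conditioning on where the pea actually is.
If it is under cup 1 (prior 2/19): the dealer has 3 equally likely choices, so probability 1/3; weight (2/19)·(1/3) = 2/57.
If it is under cup 2 (prior 2/19): the dealer opened cup 2, so this case is ruled out; weight (2/19)·0 = 0.
If it is under cup 3 (prior 3/19): the dealer has 3 equally likely choices, so probability 1/3; weight (3/19)·(1/3) = 1/19.
If it is under cup 4 (prior 6/19): the dealer has 3 equally likely choices, so probability 1/3; weight (6/19)·(1/3) = 2/19.
If it is under cup 5 (prior 6/19): the dealer has 4 equally likely choices, so probability 1/4; weight (6/19)·(1/4) = 3/38.
The weights sum to 31/114.
So P(the pea under cup 4 | the dealer opened cup 2) = (2/19) / (31/114) = 12/31.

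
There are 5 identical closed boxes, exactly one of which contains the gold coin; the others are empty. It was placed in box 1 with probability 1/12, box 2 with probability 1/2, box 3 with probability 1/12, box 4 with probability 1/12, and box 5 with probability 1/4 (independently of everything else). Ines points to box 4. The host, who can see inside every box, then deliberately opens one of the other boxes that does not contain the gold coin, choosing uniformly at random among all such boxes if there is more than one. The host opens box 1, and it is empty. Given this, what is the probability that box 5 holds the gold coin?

Consider each possible location of the gold coin in turn.
If it is in box 1 (prior 1/12): the host opened box 1, so this case is ruled out; weight (1/12)·0 = 0.
If it is in box 2 (prior 1/2): the host has 3 equally likely choices, so probability 1/3; weight (1/2)·(1/3) = 1/6.
If it is in box 3 (prior 1/12): the host has 3 equally likely choices, so probability 1/3; weight (1/12)·(1/3) = 1/36.
If it is in box 4 (prior 1/12): the host has 4 equally likely choices, so probability 1/4; weight (1/12)·(1/4) = 1/48.
If it is in box 5 (prior 1/4): the host has 3 equally likely choices, so probability 1/3; weight (1/4)·(1/3) = 1/12.
The weights sum to 43/144.
So P(the gold coin in box 5 | the host opened box 1) = (1/12) / (43/144) = 12/43.

12/43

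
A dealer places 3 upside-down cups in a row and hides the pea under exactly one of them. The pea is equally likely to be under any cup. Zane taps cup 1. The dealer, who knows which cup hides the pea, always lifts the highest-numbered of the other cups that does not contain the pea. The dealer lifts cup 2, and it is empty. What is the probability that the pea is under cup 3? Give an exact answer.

Apply Bayes' rule, conditioning on where the pea actually is.
If it is under cup 1 (prior 1/3): the dealer would have opened cup 3 instead, probability 0; weight (1/3)·0 = 0.
If it is under cup 2 (prior 1/3): the dealer opened cup 2, so this case is ruled out; weight (1/3)·0 = 0.
If it is under cup 3 (prior 1/3): cup 2 is the highest-numbered option available, probability 1; weight (1/3)·1 = 1/3.
The weights sum to 1/3.
So P(the pea under cup 3 | the dealer opened cup 2) = (1/3) / (1/3) = 1.

1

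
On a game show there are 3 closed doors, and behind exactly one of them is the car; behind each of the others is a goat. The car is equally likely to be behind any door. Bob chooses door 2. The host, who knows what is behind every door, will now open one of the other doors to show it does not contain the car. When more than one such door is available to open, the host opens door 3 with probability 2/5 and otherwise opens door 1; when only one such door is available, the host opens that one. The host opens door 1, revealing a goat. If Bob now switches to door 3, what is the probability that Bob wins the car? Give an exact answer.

5/8

Apply Bayes' rule, conditioning on where the car actually is.
If it is behind door 1 (prior 1/3): the host opened door 1, so this case is ruled out; weight (1/3)·0 = 0.
If it is behind door 2 (prior 1/3): door 3 is available but not opened, probability 3/5; weight (1/3)·(3/5) = 1/5.
If it is behind door 3 (prior 1/3): only door 1 is available, probability 1; weight (1/3)·1 = 1/3.
The weights sum to 8/15.
So P(the car behind door 3 | the host opened door 1) = (1/3) / (8/15) = 5/8.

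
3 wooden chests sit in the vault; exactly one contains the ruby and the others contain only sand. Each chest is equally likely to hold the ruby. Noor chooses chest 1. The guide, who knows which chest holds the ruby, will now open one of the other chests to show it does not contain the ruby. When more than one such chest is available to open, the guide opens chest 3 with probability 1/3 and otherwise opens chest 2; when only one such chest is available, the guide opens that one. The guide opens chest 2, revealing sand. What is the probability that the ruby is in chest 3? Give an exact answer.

Condition on the true location of the ruby.
If it is in chest 1 (prior 1/3): chest 3 is available but not opened, probability 2/3; weight (1/3)·(2/3) = 2/9.
If it is in chest 2 (prior 1/3): the guide opened chest 2, so this case is ruled out; weight (1/3)·0 = 0.
If it is in chest 3 (prior 1/3): only chest 2 is available, probability 1; weight (1/3)·1 = 1/3.
The weights sum to 5/9.
So P(the ruby in chest 3 | the guide opened chest 2) = (1/3) / (5/9) = 3/5.

3/5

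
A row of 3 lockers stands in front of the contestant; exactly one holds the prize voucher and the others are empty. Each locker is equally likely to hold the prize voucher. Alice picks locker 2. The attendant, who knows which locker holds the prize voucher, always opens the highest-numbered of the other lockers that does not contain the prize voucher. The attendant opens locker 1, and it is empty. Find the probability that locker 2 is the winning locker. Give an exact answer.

Consider each possible location of the prize voucher in turn.
If it is in locker 1 (prior 1/3): the attendant opened locker 1, so this case is ruled out; weight (1/3)·0 = 0.
If it is in locker 2 (prior 1/3): the attendant would have opened locker 3 instead, probability 0; weight (1/3)·0 = 0.
If it is in locker 3 (prior 1/3): locker 1 is the highest-numbered option available, probability 1; weight (1/3)·1 = 1/3.
The weights sum to 1/3.
So P(the prize voucher in locker 2 | the attendant opened locker 1) = 0 / (1/3) = 0.

0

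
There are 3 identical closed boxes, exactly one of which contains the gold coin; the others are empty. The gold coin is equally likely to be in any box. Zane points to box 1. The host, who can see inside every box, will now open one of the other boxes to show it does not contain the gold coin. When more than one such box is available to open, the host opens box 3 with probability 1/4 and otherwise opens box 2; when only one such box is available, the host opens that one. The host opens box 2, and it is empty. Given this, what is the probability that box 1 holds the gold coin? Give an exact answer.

Apply Bayes' rule, conditioning on where the gold coin actually is.
If it is in box 1 (prior 1/3): box 3 is available but not opened, probability 3/4; weight (1/3)·(3/4) = 1/4.
If it is in box 2 (prior 1/3): the host opened box 2, so this case is ruled out; weight (1/3)·0 = 0.
If it is in box 3 (prior 1/3): only box 2 is available, probability 1; weight (1/3)·1 = 1/3.
The weights sum to 7/12.
So P(the gold coin in box 1 | the host opened box 2) = (1/4) / (7/12) = 3/7.

3/7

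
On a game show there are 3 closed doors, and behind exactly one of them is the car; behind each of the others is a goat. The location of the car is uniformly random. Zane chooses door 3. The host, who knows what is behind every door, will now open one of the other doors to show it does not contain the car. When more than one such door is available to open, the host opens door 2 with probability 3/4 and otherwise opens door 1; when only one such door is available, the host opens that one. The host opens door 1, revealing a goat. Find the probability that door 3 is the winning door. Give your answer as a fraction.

1/5

Apply Bayes' rule, conditioning on where the car actually is.
If it is behind door 1 (prior 1/3): the host opened door 1, so this case is ruled out; weight (1/3)·0 = 0.
If it is behind door 2 (prior 1/3): only door 1 is available, probability 1; weight (1/3)·1 = 1/3.
If it is behind door 3 (prior 1/3): door 2 is available but not opened, probability 1/4; weight (1/3)·(1/4) = 1/12.
The weights sum to 5/12.
So P(the car behind door 3 | the host opened door 1) = (1/12) / (5/12) = 1/5.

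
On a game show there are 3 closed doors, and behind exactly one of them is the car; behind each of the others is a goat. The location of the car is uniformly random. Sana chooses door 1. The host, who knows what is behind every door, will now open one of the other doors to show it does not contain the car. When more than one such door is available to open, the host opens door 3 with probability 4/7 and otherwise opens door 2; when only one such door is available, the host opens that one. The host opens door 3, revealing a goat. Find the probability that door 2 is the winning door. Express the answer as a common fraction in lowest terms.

Condition on the true location of the car.
If it is behind door 1 (prior 1/3): door 3 is available, opened with probability 4/7; weight (1/3)·(4/7) = 4/21.
If it is behind door 2 (prior 1/3): only door 3 is available, probability 1; weight (1/3)·1 = 1/3.
If it is behind door 3 (prior 1/3): the host opened door 3, so this case is ruled out; weight (1/3)·0 = 0.
The weights sum to 11/21.
So P(the car behind door 2 | the host opened door 3) = (1/3) / (11/21) = 7/11.

7/11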